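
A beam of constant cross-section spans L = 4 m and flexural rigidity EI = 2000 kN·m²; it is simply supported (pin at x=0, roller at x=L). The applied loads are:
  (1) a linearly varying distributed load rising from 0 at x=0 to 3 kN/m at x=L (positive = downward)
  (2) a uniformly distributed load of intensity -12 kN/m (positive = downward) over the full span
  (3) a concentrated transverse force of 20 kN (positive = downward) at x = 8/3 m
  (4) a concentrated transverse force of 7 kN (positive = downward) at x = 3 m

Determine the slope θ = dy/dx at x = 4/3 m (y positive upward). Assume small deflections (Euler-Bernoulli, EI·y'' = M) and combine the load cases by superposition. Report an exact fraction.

Load 1 — triangular load w₀=3 kN/m (0→w₀ over full span):
  θ_1 = -w₀(7L⁴-30L²x²+15x⁴)/(360LEI) = -3·(7·4⁴-30·4²·(4/3)²+15·(4/3)⁴)/(360·4·2000) = -52/50625 rad
Load 2 — uniform load w=-12 kN/m over full span:
  θ_2 = -w(L³-6Lx²+4x³)/(24EI) = -(-12)·(4³-6·4·(4/3)²+4·(4/3)³)/(24·2000) = 26/3375 rad
Load 3 — point force P=20 kN at a=8/3 m (b=L-a=4/3):
  θ_3 = -Pb(L²-b²-3x²)/(6LEI)  [x≤a] = -20·(4/3)·(4²-(4/3)²-3·(4/3)²)/(6·4·2000) = -2/405 rad
Load 4 — point force P=7 kN at a=3 m (b=L-a=1):
  θ_4 = -Pb(L²-b²-3x²)/(6LEI)  [x≤a] = -7·1·(4²-1²-3·(4/3)²)/(6·4·2000) = -203/144000 rad
Superposition: θ = Σ θ_i = 2129/6480000 rad ≈ 0.000329 rad

θ(4/3) = 2129/6480000 rad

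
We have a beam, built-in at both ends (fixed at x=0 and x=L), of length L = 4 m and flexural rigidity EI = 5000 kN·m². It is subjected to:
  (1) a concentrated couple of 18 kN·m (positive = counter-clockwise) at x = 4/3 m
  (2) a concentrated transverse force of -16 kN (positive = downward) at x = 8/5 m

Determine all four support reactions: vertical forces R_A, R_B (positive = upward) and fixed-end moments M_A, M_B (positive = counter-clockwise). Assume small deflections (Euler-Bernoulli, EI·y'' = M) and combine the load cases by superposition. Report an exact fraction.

R_A = -546/125 kN, M_A = -1152/125 kN·m, R_B = -1454/125 kN, M_B = 1518/125 kN·m

Load 1 — applied couple M₀=18 kN·m at a=4/3 m (b=L-a=8/3):
  R_A = 6M₀ab/L³ = 6·18·(4/3)·(8/3)/4³ = 6 kN
  M_A = M₀b(2a-b)/L² = 18·(8/3)·(2·(4/3)-(8/3))/4² = 0 kN·m
  R_B = -6M₀ab/L³ = -6·18·(4/3)·(8/3)/4³ = -6 kN
  M_B = M₀a(2b-a)/L² = 18·(4/3)·(2·(8/3)-(4/3))/4² = 6 kN·m
Load 2 — point force P=-16 kN at a=8/5 m (b=L-a=12/5):
  R_A = Pb²(3a+b)/L³ = (-16)·(12/5)²·(3·(8/5)+(12/5))/4³ = -1296/125 kN
  M_A = Pab²/L² = (-16)·(8/5)·(12/5)²/4² = -1152/125 kN·m
  R_B = Pa²(a+3b)/L³ = (-16)·(8/5)²·((8/5)+3·(12/5))/4³ = -704/125 kN
  M_B = -Pa²b/L² = -(-16)·(8/5)²·(12/5)/4² = 768/125 kN·m
Superposition: R_A = -546/125 kN, M_A = -1152/125 kN·m, R_B = -1454/125 kN, M_B = 1518/125 kN·m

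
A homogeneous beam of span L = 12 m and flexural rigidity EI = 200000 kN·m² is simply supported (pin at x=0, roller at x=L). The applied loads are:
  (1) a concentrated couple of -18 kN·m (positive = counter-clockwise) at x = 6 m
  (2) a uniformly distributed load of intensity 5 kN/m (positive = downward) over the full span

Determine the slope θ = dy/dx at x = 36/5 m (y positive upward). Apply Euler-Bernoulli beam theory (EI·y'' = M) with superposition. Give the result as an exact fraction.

Load 1 — applied couple M₀=-18 kN·m at a=6 m (b=L-a=6):
  θ_1 = (M₀x²/(2L)-M₀(x-a)+C₁)/EI  [x>a] with C₁=M₀(3b²-L²)/(6L)=9 = ((-18)·(36/5)²/(2·12)-(-18)·((36/5)-6)+9)/200000 = -207/5000000 rad
Load 2 — uniform load w=5 kN/m over full span:
  θ_2 = -w(L³-6Lx²+4x³)/(24EI) = -5·(12³-6·12·(36/5)²+4·(36/5)³)/(24·200000) = 333/625000 rad
Superposition: θ = Σ θ_i = 2457/5000000 rad ≈ 0.000491 rad

θ(36/5) = 2457/5000000 rad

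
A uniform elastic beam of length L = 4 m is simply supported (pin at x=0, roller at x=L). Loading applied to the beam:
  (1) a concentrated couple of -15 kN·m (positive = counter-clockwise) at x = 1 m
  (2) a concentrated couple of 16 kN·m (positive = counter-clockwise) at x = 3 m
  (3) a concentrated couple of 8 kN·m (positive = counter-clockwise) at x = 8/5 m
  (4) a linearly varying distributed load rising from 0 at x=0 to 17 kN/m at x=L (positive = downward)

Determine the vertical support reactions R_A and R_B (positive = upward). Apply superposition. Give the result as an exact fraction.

R_A = 163/12 kN, R_B = 245/12 kN

Load 1 — applied couple M₀=-15 kN·m at a=1 m (b=L-a=3):
  R_A = M₀/L = (-15)/4 = -15/4 kN
  R_B = -M₀/L = -(-15)/4 = 15/4 kN
Load 2 — applied couple M₀=16 kN·m at a=3 m (b=L-a=1):
  R_A = M₀/L = 16/4 = 4 kN
  R_B = -M₀/L = -16/4 = -4 kN
Load 3 — applied couple M₀=8 kN·m at a=8/5 m (b=L-a=12/5):
  R_A = M₀/L = 8/4 = 2 kN
  R_B = -M₀/L = -8/4 = -2 kN
Load 4 — triangular load w₀=17 kN/m (0→w₀ over full span):
  R_A = w₀L/6 = 17·4/6 = 34/3 kN
  R_B = w₀L/3 = 17·4/3 = 68/3 kN
Superposition: R_A = 163/12 kN, R_B = 245/12 kN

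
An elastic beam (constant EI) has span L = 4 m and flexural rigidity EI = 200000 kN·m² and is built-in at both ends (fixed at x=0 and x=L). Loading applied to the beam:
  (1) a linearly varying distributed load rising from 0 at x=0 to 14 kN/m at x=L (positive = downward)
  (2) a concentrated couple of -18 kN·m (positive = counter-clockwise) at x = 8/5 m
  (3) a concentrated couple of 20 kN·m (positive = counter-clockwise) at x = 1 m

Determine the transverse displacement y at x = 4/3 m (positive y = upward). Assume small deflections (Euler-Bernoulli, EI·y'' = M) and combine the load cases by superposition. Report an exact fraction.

y(4/3) = 827/455625000 m

Load 1 — triangular load w₀=14 kN/m (0→w₀ over full span):
  y_1 = -w₀x²(L-x)²(x+2L)/(120LEI) = -14·(4/3)²·(4-(4/3))²·((4/3)+2·4)/(120·4·200000) = -196/11390625 m
Load 2 — applied couple M₀=-18 kN·m at a=8/5 m (b=L-a=12/5):
  y_2 = (R_Ax³/6 - M_Ax²/2)/EI  [x≤a] with R_A=-162/25, M_A=-54/25 = ((-162/25)·(4/3)³/6 - (-54/25)·(4/3)²/2)/200000 = -1/312500 m
Load 3 — applied couple M₀=20 kN·m at a=1 m (b=L-a=3):
  y_3 = (R_Ax³/6 - M_Ax²/2 - M₀(x-a)²/2)/EI  [x>a] with R_A=45/8, M_A=-15/4 = ((45/8)·(4/3)³/6 - (-15/4)·(4/3)²/2 - 20·((4/3)-1)²/2)/200000 = 1/45000 m
Superposition: y = Σ y_i = 827/455625000 m ≈ 0.000002 m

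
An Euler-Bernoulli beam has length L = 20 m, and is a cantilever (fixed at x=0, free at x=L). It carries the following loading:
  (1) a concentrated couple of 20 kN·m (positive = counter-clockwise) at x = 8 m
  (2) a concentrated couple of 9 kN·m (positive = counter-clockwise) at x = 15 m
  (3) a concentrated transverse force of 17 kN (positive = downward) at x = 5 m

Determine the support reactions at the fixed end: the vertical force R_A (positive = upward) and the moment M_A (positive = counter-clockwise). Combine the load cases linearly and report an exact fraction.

Load 1 — applied couple M₀=20 kN·m at a=8 m (b=L-a=12):
  R_A = 0 kN
  M_A = -M₀ = -20 kN·m
Load 2 — applied couple M₀=9 kN·m at a=15 m (b=L-a=5):
  R_A = 0 kN
  M_A = -M₀ = -9 kN·m
Load 3 — point force P=17 kN at a=5 m (b=L-a=15):
  R_A = P = 17 kN
  M_A = Pa = 17·5 = 85 kN·m
Superposition: R_A = 17 kN, M_A = 56 kN·m

R_A = 17 kN, M_A = 56 kN·m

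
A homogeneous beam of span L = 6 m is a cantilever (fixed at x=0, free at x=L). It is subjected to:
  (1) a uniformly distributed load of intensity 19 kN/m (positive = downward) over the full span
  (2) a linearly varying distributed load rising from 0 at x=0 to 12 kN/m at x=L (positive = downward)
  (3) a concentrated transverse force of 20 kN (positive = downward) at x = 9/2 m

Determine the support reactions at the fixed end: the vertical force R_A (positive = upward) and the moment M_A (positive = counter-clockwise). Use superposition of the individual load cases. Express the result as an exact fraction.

Load 1 — uniform load w=19 kN/m over full span:
  R_A = wL = 19·6 = 114 kN
  M_A = wL²/2 = 19·6²/2 = 342 kN·m
Load 2 — triangular load w₀=12 kN/m (0→w₀ over full span):
  R_A = w₀L/2 = 12·6/2 = 36 kN
  M_A = w₀L²/3 = 12·6²/3 = 144 kN·m
Load 3 — point force P=20 kN at a=9/2 m (b=L-a=3/2):
  R_A = P = 20 kN
  M_A = Pa = 20·(9/2) = 90 kN·m
Superposition: R_A = 170 kN, M_A = 576 kN·m

R_A = 170 kN, M_A = 576 kN·m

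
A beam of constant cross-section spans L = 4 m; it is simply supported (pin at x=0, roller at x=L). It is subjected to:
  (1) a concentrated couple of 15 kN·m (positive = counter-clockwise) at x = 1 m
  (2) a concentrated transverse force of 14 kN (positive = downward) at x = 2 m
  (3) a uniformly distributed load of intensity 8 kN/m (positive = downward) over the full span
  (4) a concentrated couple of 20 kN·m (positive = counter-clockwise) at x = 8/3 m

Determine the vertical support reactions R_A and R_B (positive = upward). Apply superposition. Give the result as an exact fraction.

Load 1 — applied couple M₀=15 kN·m at a=1 m (b=L-a=3):
  R_A = M₀/L = 15/4 kN
  R_B = -M₀/L = -15/4 kN
Load 2 — point force P=14 kN at a=2 m (b=L-a=2):
  R_A = Pb/L = 14·2/4 = 7 kN
  R_B = Pa/L = 14·2/4 = 7 kN
Load 3 — uniform load w=8 kN/m over full span:
  R_A = wL/2 = 8·4/2 = 16 kN
  R_B = wL/2 = 8·4/2 = 16 kN
Load 4 — applied couple M₀=20 kN·m at a=8/3 m (b=L-a=4/3):
  R_A = M₀/L = 20/4 = 5 kN
  R_B = -M₀/L = -20/4 = -5 kN
Superposition: R_A = 127/4 kN, R_B = 57/4 kN

R_A = 127/4 kN, R_B = 57/4 kN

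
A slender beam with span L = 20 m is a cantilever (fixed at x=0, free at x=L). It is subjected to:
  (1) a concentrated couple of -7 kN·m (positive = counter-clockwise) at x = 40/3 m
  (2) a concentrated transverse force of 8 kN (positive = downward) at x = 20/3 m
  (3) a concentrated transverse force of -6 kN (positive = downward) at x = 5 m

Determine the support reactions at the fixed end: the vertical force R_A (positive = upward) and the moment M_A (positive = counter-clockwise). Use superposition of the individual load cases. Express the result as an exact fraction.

Load 1 — applied couple M₀=-7 kN·m at a=40/3 m (b=L-a=20/3):
  R_A = 0 kN
  M_A = -M₀ = -(-7) = 7 kN·m
Load 2 — point force P=8 kN at a=20/3 m (b=L-a=40/3):
  R_A = P = 8 kN
  M_A = Pa = 8·(20/3) = 160/3 kN·m
Load 3 — point force P=-6 kN at a=5 m (b=L-a=15):
  R_A = P = (-6) = -6 kN
  M_A = Pa = (-6)·5 = -30 kN·m
Superposition: R_A = 2 kN, M_A = 91/3 kN·m

R_A = 2 kN, M_A = 91/3 kN·m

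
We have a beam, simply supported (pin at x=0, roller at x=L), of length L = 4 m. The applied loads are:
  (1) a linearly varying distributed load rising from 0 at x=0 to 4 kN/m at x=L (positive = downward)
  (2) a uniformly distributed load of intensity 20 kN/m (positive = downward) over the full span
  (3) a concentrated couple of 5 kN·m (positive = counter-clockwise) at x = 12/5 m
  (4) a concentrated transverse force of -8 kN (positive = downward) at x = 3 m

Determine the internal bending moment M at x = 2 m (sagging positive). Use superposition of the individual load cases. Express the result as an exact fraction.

M(2) = 85/2 kN·m

Load 1 — triangular load w₀=4 kN/m (0→w₀ over full span):
  M_1 = w₀Lx/6 - w₀x³/(6L) = 4·4·2/6 - 4·2³/(6·4) = 4 kN·m
Load 2 — uniform load w=20 kN/m over full span:
  M_2 = wx(L-x)/2 = 20·2·(4-2)/2 = 40 kN·m
Load 3 — applied couple M₀=5 kN·m at a=12/5 m (b=L-a=8/5):
  M_3 = M₀x/L  [x≤a] = 5·2/4 = 5/2 kN·m
Load 4 — point force P=-8 kN at a=3 m (b=L-a=1):
  M_4 = Pbx/L  [x≤a] = (-8)·1·2/4 = -4 kN·m
Superposition: M = Σ M_i = 85/2 kN·m ≈ 42.500000 kN·m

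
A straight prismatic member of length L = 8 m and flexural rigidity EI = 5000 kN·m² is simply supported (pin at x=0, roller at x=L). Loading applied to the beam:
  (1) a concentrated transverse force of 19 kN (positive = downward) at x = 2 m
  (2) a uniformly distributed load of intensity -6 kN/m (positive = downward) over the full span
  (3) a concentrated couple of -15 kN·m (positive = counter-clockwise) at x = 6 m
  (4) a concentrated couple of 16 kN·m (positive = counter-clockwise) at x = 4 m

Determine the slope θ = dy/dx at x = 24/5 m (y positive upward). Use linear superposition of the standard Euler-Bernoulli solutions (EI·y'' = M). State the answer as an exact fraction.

Load 1 — point force P=19 kN at a=2 m (b=L-a=6):
  θ_1 = -Pa(2L²-6Lx+3x²+a²)/(6LEI)  [x>a] = -19·2·(2·8²-6·8·(24/5)+3·(24/5)²+2²)/(6·8·5000) = 1159/250000 rad
Load 2 — uniform load w=-6 kN/m over full span:
  θ_2 = -w(L³-6Lx²+4x³)/(24EI) = -(-6)·(8³-6·8·(24/5)²+4·(24/5)³)/(24·5000) = -592/78125 rad
Load 3 — applied couple M₀=-15 kN·m at a=6 m (b=L-a=2):
  θ_3 = (M₀x²/(2L)+C₁)/EI  [x≤a] with C₁=M₀(3b²-L²)/(6L)=65/4 = ((-15)·(24/5)²/(2·8)+(65/4))/5000 = -107/100000 rad
Load 4 — applied couple M₀=16 kN·m at a=4 m (b=L-a=4):
  θ_4 = (M₀x²/(2L)-M₀(x-a)+C₁)/EI  [x>a] with C₁=M₀(3b²-L²)/(6L)=-16/3 = (16·(24/5)²/(2·8)-16·((24/5)-4)+(-16/3))/5000 = 46/46875 rad
Superposition: θ = Σ θ_i = -22727/7500000 rad ≈ -0.003030 rad

θ(24/5) = -22727/7500000 rad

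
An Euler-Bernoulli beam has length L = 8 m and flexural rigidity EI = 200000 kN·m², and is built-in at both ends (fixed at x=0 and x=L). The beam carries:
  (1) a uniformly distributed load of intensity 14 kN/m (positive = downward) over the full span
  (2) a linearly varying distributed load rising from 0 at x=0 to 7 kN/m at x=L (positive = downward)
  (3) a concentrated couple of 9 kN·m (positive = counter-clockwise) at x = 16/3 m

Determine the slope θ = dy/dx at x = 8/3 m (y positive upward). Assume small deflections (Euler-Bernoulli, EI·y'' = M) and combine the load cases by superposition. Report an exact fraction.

Load 1 — uniform load w=14 kN/m over full span:
  θ_1 = -wx(L-x)(L-2x)/(12EI) = -14·(8/3)·(8-(8/3))·(8-2·(8/3))/(12·200000) = -56/253125 rad
Load 2 — triangular load w₀=7 kN/m (0→w₀ over full span):
  θ_2 = -w₀(2x(L-x)(L-2x)(x+2L)+x²(L-x)²)/(120LEI) = -7·(2·(8/3)·(8-(8/3))·(8-2·(8/3))·((8/3)+2·8)+(8/3)²·(8-(8/3))²)/(120·8·200000) = -224/3796875 rad
Load 3 — applied couple M₀=9 kN·m at a=16/3 m (b=L-a=8/3):
  θ_3 = (R_Ax²/2 - M_Ax)/EI  [x≤a] with R_A=3/2, M_A=3 = ((3/2)·(8/3)²/2 - 3·(8/3))/200000 = -1/75000 rad
Superposition: θ = Σ θ_i = -8917/30375000 rad ≈ -0.000294 rad

θ(8/3) = -8917/30375000 rad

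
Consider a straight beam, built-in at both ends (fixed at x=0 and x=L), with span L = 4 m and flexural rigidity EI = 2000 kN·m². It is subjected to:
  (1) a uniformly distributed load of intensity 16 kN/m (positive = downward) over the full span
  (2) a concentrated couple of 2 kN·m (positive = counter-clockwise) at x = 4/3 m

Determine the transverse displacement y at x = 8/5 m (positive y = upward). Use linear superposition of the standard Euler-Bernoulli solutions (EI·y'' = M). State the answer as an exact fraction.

y(8/5) = -369/78125 m

Load 1 — uniform load w=16 kN/m over full span:
  y_1 = -wx²(L-x)²/(24EI) = -16·(8/5)²·(4-(8/5))²/(24·2000) = -384/78125 m
Load 2 — applied couple M₀=2 kN·m at a=4/3 m (b=L-a=8/3):
  y_2 = (R_Ax³/6 - M_Ax²/2 - M₀(x-a)²/2)/EI  [x>a] with R_A=2/3, M_A=0 = ((2/3)·(8/5)³/6 - 0·(8/5)²/2 - 2·((8/5)-(4/3))²/2)/2000 = 3/15625 m
Superposition: y = Σ y_i = -369/78125 m ≈ -0.004723 m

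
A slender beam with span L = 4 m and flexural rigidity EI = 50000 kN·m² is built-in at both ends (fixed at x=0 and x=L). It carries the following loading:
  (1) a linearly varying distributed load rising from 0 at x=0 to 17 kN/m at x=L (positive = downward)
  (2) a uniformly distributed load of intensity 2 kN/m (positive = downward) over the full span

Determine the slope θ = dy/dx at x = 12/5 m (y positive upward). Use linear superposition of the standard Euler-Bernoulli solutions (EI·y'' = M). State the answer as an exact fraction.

θ(12/5) = 88/1953125 rad

Load 1 — triangular load w₀=17 kN/m (0→w₀ over full span):
  θ_1 = -w₀(2x(L-x)(L-2x)(x+2L)+x²(L-x)²)/(120LEI) = -17·(2·(12/5)·(4-(12/5))·(4-2·(12/5))·((12/5)+2·4)+(12/5)²·(4-(12/5))²)/(120·4·50000) = 68/1953125 rad
Load 2 — uniform load w=2 kN/m over full span:
  θ_2 = -wx(L-x)(L-2x)/(12EI) = -2·(12/5)·(4-(12/5))·(4-2·(12/5))/(12·50000) = 4/390625 rad
Superposition: θ = Σ θ_i = 88/1953125 rad ≈ 0.000045 rad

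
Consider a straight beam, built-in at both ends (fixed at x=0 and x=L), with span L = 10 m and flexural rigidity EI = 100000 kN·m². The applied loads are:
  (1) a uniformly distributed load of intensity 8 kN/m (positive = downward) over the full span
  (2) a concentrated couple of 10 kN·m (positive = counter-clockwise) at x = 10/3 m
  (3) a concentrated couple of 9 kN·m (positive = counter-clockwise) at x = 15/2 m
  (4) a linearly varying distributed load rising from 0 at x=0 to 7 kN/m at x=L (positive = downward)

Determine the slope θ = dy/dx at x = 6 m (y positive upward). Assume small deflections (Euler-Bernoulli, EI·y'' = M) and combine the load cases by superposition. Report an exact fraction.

Load 1 — uniform load w=8 kN/m over full span:
  θ_1 = -wx(L-x)(L-2x)/(12EI) = -8·6·(10-6)·(10-2·6)/(12·100000) = 1/3125 rad
Load 2 — applied couple M₀=10 kN·m at a=10/3 m (b=L-a=20/3):
  θ_2 = (R_Ax²/2 - M_Ax - M₀(x-a))/EI  [x>a] with R_A=4/3, M_A=0 = ((4/3)·6²/2 - 0·6 - 10·(6-(10/3)))/100000 = -1/37500 rad
Load 3 — applied couple M₀=9 kN·m at a=15/2 m (b=L-a=5/2):
  θ_3 = (R_Ax²/2 - M_Ax)/EI  [x≤a] with R_A=81/80, M_A=45/16 = ((81/80)·6²/2 - (45/16)·6)/100000 = 27/2000000 rad
Load 4 — triangular load w₀=7 kN/m (0→w₀ over full span):
  θ_4 = -w₀(2x(L-x)(L-2x)(x+2L)+x²(L-x)²)/(120LEI) = -7·(2·6·(10-6)·(10-2·6)·(6+2·10)+6²·(10-6)²)/(120·10·100000) = 7/62500 rad
Superposition: θ = Σ θ_i = 2513/6000000 rad ≈ 0.000419 rad

θ(6) = 2513/6000000 rad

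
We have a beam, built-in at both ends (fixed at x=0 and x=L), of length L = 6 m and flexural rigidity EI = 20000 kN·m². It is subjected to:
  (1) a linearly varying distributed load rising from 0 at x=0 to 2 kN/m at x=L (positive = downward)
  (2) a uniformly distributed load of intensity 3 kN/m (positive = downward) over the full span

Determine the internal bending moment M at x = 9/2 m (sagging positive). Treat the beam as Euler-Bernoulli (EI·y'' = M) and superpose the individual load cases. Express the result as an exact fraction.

M(9/2) = 141/80 kN·m

Load 1 — triangular load w₀=2 kN/m (0→w₀ over full span):
  M_1 = 3w₀Lx/20 - w₀L²/30 - w₀x³/(6L) = 3·2·6·(9/2)/20 - 2·6²/30 - 2·(9/2)³/(6·6) = 51/80 kN·m
Load 2 — uniform load w=3 kN/m over full span:
  M_2 = wLx/2 - wL²/12 - wx²/2 = 3·6·(9/2)/2 - 3·6²/12 - 3·(9/2)²/2 = 9/8 kN·m
Superposition: M = Σ M_i = 141/80 kN·m ≈ 1.762500 kN·m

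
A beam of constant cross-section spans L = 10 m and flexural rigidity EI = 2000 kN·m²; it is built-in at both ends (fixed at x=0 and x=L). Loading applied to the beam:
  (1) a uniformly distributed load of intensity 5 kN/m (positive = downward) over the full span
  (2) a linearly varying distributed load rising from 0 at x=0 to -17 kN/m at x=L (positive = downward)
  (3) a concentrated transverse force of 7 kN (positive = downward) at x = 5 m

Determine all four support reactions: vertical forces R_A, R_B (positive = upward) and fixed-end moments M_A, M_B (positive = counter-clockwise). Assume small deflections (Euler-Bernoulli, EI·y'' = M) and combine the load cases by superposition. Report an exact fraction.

Load 1 — uniform load w=5 kN/m over full span:
  R_A = wL/2 = 5·10/2 = 25 kN
  M_A = wL²/12 = 5·10²/12 = 125/3 kN·m
  R_B = wL/2 = 5·10/2 = 25 kN
  M_B = -wL²/12 = -5·10²/12 = -125/3 kN·m
Load 2 — triangular load w₀=-17 kN/m (0→w₀ over full span):
  R_A = 3w₀L/20 = 3·(-17)·10/20 = -51/2 kN
  M_A = w₀L²/30 = (-17)·10²/30 = -170/3 kN·m
  R_B = 7w₀L/20 = 7·(-17)·10/20 = -119/2 kN
  M_B = -w₀L²/20 = -(-17)·10²/20 = 85 kN·m
Load 3 — point force P=7 kN at a=5 m (b=L-a=5):
  R_A = Pb²(3a+b)/L³ = 7·5²·(3·5+5)/10³ = 7/2 kN
  M_A = Pab²/L² = 7·5·5²/10² = 35/4 kN·m
  R_B = Pa²(a+3b)/L³ = 7·5²·(5+3·5)/10³ = 7/2 kN
  M_B = -Pa²b/L² = -7·5²·5/10² = -35/4 kN·m
Superposition: R_A = 3 kN, M_A = -25/4 kN·m, R_B = -31 kN, M_B = 415/12 kN·m

R_A = 3 kN, M_A = -25/4 kN·m, R_B = -31 kN, M_B = 415/12 kN·m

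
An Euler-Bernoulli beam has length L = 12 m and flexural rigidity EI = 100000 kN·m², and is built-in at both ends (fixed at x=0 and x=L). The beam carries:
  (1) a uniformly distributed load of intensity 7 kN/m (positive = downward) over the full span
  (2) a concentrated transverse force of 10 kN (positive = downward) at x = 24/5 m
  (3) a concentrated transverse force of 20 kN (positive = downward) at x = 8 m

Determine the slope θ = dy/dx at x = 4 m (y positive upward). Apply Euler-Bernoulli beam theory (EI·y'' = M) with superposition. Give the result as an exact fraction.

θ(4) = -5129/4218750 rad

Load 1 — uniform load w=7 kN/m over full span:
  θ_1 = -wx(L-x)(L-2x)/(12EI) = -7·4·(12-4)·(12-2·4)/(12·100000) = -7/9375 rad
Load 2 — point force P=10 kN at a=24/5 m (b=L-a=36/5):
  θ_2 = -Pb²x(2aL-(3a+b)x)/(2L³EI)  [x≤a] = -10·(36/5)²·4·(2·(24/5)·12-(3·(24/5)+(36/5))·4)/(2·12³·100000) = -27/156250 rad
Load 3 — point force P=20 kN at a=8 m (b=L-a=4):
  θ_3 = -Pb²x(2aL-(3a+b)x)/(2L³EI)  [x≤a] = -20·4²·4·(2·8·12-(3·8+4)·4)/(2·12³·100000) = -1/3375 rad
Superposition: θ = Σ θ_i = -5129/4218750 rad ≈ -0.001216 rad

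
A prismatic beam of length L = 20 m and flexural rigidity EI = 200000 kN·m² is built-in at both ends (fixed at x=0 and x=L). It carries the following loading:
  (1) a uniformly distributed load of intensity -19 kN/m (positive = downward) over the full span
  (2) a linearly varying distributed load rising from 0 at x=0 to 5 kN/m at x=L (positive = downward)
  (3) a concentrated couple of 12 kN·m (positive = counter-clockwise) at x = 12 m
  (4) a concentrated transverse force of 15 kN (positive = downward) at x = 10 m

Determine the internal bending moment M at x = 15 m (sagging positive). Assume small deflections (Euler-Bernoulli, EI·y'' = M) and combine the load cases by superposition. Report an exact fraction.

M(15) = -38603/600 kN·m

Load 1 — uniform load w=-19 kN/m over full span:
  M_1 = wLx/2 - wL²/12 - wx²/2 = (-19)·20·15/2 - (-19)·20²/12 - (-19)·15²/2 = -475/6 kN·m
Load 2 — triangular load w₀=5 kN/m (0→w₀ over full span):
  M_2 = 3w₀Lx/20 - w₀L²/30 - w₀x³/(6L) = 3·5·20·15/20 - 5·20²/30 - 5·15³/(6·20) = 425/24 kN·m
Load 3 — applied couple M₀=12 kN·m at a=12 m (b=L-a=8):
  M_3 = R_Ax - M_A - M₀  [x>a] with R_A=108/125, M_A=96/25 = (108/125)·15 - (96/25) - 12 = -72/25 kN·m
Load 4 — point force P=15 kN at a=10 m (b=L-a=10):
  M_4 = Pa²(a+3b)(L-x)/L³ - Pa²b/L²  [x>a] = 15·10²·(10+3·10)·(20-15)/20³ - 15·10²·10/20² = 0 kN·m
Superposition: M = Σ M_i = -38603/600 kN·m ≈ -64.338333 kN·m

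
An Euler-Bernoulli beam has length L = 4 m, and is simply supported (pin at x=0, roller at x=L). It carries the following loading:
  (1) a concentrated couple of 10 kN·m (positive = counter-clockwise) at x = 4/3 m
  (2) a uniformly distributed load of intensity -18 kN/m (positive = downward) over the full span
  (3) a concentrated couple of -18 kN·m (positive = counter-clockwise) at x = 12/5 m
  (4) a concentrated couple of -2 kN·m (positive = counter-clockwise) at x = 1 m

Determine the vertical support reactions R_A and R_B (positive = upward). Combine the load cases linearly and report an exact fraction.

Load 1 — applied couple M₀=10 kN·m at a=4/3 m (b=L-a=8/3):
  R_A = M₀/L = 10/4 = 5/2 kN
  R_B = -M₀/L = -10/4 = -5/2 kN
Load 2 — uniform load w=-18 kN/m over full span:
  R_A = wL/2 = (-18)·4/2 = -36 kN
  R_B = wL/2 = (-18)·4/2 = -36 kN
Load 3 — applied couple M₀=-18 kN·m at a=12/5 m (b=L-a=8/5):
  R_A = M₀/L = (-18)/4 = -9/2 kN
  R_B = -M₀/L = -(-18)/4 = 9/2 kN
Load 4 — applied couple M₀=-2 kN·m at a=1 m (b=L-a=3):
  R_A = M₀/L = (-2)/4 = -1/2 kN
  R_B = -M₀/L = -(-2)/4 = 1/2 kN
Superposition: R_A = -77/2 kN, R_B = -67/2 kN

R_A = -77/2 kN, R_B = -67/2 kN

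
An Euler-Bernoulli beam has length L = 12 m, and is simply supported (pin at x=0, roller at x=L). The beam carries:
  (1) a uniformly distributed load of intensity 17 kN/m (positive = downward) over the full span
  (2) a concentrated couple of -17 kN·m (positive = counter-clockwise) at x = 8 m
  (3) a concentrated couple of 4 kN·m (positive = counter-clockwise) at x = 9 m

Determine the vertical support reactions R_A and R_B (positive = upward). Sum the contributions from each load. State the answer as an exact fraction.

R_A = 1211/12 kN, R_B = 1237/12 kN

Load 1 — uniform load w=17 kN/m over full span:
  R_A = wL/2 = 17·12/2 = 102 kN
  R_B = wL/2 = 17·12/2 = 102 kN
Load 2 — applied couple M₀=-17 kN·m at a=8 m (b=L-a=4):
  R_A = M₀/L = (-17)/12 = -17/12 kN
  R_B = -M₀/L = -(-17)/12 = 17/12 kN
Load 3 — applied couple M₀=4 kN·m at a=9 m (b=L-a=3):
  R_A = M₀/L = 4/12 = 1/3 kN
  R_B = -M₀/L = -4/12 = -1/3 kN
Superposition: R_A = 1211/12 kN, R_B = 1237/12 kN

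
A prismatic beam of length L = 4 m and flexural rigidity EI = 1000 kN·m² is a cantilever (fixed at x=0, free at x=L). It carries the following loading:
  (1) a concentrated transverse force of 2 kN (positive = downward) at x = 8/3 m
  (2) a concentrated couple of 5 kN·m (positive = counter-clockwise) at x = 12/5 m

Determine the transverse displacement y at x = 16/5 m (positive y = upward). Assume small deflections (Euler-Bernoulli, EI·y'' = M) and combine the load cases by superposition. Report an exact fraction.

Load 1 — point force P=2 kN at a=8/3 m (b=L-a=4/3):
  y_1 = -Pa²(3x-a)/(6EI)  [x>a] = -2·(8/3)²·(3·(16/5)-(8/3))/(6·1000) = -832/50625 m
Load 2 — applied couple M₀=5 kN·m at a=12/5 m (b=L-a=8/5):
  y_2 = M₀a(2x-a)/(2EI)  [x>a] = 5·(12/5)·(2·(16/5)-(12/5))/(2·1000) = 3/125 m
Superposition: y = Σ y_i = 383/50625 m ≈ 0.007565 m

y(16/5) = 383/50625 m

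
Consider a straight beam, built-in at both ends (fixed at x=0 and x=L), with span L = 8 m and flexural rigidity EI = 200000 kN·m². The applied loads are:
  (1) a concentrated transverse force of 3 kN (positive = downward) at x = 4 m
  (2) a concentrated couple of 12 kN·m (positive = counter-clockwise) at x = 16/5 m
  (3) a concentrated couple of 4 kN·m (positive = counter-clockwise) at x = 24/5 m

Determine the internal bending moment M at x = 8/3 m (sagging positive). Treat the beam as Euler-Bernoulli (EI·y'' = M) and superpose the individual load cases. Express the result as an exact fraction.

Load 1 — point force P=3 kN at a=4 m (b=L-a=4):
  M_1 = Pb²(3a+b)x/L³ - Pab²/L²  [x≤a] = 3·4²·(3·4+4)·(8/3)/8³ - 3·4·4²/8² = 1 kN·m
Load 2 — applied couple M₀=12 kN·m at a=16/5 m (b=L-a=24/5):
  M_2 = R_Ax - M_A  [x≤a] with R_A=54/25, M_A=36/25 = (54/25)·(8/3) - (36/25) = 108/25 kN·m
Load 3 — applied couple M₀=4 kN·m at a=24/5 m (b=L-a=16/5):
  M_3 = R_Ax - M_A  [x≤a] with R_A=18/25, M_A=32/25 = (18/25)·(8/3) - (32/25) = 16/25 kN·m
Superposition: M = Σ M_i = 149/25 kN·m ≈ 5.960000 kN·m

M(8/3) = 149/25 kN·m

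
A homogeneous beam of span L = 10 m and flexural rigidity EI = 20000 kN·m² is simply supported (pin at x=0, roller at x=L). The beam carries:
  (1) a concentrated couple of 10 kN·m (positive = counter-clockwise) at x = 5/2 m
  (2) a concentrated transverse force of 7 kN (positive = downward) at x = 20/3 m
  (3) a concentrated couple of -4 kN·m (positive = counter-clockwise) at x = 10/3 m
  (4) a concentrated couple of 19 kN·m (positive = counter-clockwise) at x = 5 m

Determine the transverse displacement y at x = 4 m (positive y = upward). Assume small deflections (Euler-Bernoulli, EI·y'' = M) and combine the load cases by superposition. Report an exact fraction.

Load 1 — applied couple M₀=10 kN·m at a=5/2 m (b=L-a=15/2):
  y_1 = (M₀x³/(6L)-M₀(x-a)²/2+C₁x)/EI  [x>a] with C₁=M₀(3b²-L²)/(6L)=275/24 = (10·4³/(6·10)-10·(4-(5/2))²/2+(275/24)·4)/20000 = 181/80000 m
Load 2 — point force P=7 kN at a=20/3 m (b=L-a=10/3):
  y_2 = -Pbx(L²-b²-x²)/(6LEI)  [x≤a] = -7·(10/3)·4·(10²-(10/3)²-4²)/(6·10·20000) = -287/50625 m
Load 3 — applied couple M₀=-4 kN·m at a=10/3 m (b=L-a=20/3):
  y_3 = (M₀x³/(6L)-M₀(x-a)²/2+C₁x)/EI  [x>a] with C₁=M₀(3b²-L²)/(6L)=-20/9 = ((-4)·4³/(6·10)-(-4)·(4-(10/3))²/2+(-20/9)·4)/20000 = -23/37500 m
Load 4 — applied couple M₀=19 kN·m at a=5 m (b=L-a=5):
  y_4 = (M₀x³/(6L)+C₁x)/EI  [x≤a] with C₁=M₀(3b²-L²)/(6L)=-95/12 = (19·4³/(6·10)+(-95/12)·4)/20000 = -57/100000 m
Superposition: y = Σ y_i = -29743/6480000 m ≈ -0.004590 m

y(4) = -29743/6480000 m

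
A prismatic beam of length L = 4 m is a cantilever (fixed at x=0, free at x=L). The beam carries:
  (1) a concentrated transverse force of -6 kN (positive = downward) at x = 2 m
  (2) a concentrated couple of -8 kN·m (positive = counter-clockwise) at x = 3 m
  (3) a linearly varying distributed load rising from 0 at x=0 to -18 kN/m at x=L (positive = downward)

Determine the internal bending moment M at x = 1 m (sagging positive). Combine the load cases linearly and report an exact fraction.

Load 1 — point force P=-6 kN at a=2 m (b=L-a=2):
  M_1 = -P(a-x)  [x≤a] = -(-6)·(2-1) = 6 kN·m
Load 2 — applied couple M₀=-8 kN·m at a=3 m (b=L-a=1):
  M_2 = M₀  [x≤a] = (-8) = -8 kN·m
Load 3 — triangular load w₀=-18 kN/m (0→w₀ over full span):
  M_3 = w₀Lx/2 - w₀L²/3 - w₀x³/(6L) = (-18)·4·1/2 - (-18)·4²/3 - (-18)·1³/(6·4) = 243/4 kN·m
Superposition: M = Σ M_i = 235/4 kN·m ≈ 58.750000 kN·m

M(1) = 235/4 kN·m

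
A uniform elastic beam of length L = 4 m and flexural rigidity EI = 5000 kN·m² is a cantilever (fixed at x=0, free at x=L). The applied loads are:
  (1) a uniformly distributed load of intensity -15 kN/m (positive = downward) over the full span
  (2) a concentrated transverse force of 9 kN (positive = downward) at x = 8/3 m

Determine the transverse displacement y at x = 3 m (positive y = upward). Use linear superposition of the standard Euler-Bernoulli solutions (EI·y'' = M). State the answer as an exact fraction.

y(3) = 18221/360000 m

Load 1 — uniform load w=-15 kN/m over full span:
  y_1 = -wx²(x²-4Lx+6L²)/(24EI) = -(-15)·3²·(3²-4·4·3+6·4²)/(24·5000) = 513/8000 m
Load 2 — point force P=9 kN at a=8/3 m (b=L-a=4/3):
  y_2 = -Pa²(3x-a)/(6EI)  [x>a] = -9·(8/3)²·(3·3-(8/3))/(6·5000) = -76/5625 m
Superposition: y = Σ y_i = 18221/360000 m ≈ 0.050614 m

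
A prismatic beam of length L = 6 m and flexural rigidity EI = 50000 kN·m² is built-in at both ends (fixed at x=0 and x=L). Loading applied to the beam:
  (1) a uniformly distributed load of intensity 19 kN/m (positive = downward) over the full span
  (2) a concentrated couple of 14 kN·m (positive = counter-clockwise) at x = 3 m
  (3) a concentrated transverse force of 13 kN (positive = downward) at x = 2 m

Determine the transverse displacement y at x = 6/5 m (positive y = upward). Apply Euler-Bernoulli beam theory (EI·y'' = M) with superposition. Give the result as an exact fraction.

Load 1 — uniform load w=19 kN/m over full span:
  y_1 = -wx²(L-x)²/(24EI) = -19·(6/5)²·(6-(6/5))²/(24·50000) = -1026/1953125 m
Load 2 — applied couple M₀=14 kN·m at a=3 m (b=L-a=3):
  y_2 = (R_Ax³/6 - M_Ax²/2)/EI  [x≤a] with R_A=7/2, M_A=7/2 = ((7/2)·(6/5)³/6 - (7/2)·(6/5)²/2)/50000 = -189/6250000 m
Load 3 — point force P=13 kN at a=2 m (b=L-a=4):
  y_3 = -Pb²x²(3aL-(3a+b)x)/(6L³EI)  [x≤a] = -13·4²·(6/5)²·(3·2·6-(3·2+4)·(6/5))/(6·6³·50000) = -26/234375 m
Superposition: y = Σ y_i = -62483/93750000 m ≈ -0.000666 m

y(6/5) = -62483/93750000 m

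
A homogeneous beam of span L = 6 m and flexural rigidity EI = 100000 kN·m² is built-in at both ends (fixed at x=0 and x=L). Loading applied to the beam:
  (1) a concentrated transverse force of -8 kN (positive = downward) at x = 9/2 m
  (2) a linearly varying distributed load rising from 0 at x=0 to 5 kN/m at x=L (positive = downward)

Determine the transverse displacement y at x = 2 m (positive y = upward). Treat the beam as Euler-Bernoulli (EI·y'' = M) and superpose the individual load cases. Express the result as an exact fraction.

y(2) = -61/1800000 m

Load 1 — point force P=-8 kN at a=9/2 m (b=L-a=3/2):
  y_1 = -Pb²x²(3aL-(3a+b)x)/(6L³EI)  [x≤a] = -(-8)·(3/2)²·2²·(3·(9/2)·6-(3·(9/2)+(3/2))·2)/(6·6³·100000) = 17/600000 m
Load 2 — triangular load w₀=5 kN/m (0→w₀ over full span):
  y_2 = -w₀x²(L-x)²(x+2L)/(120LEI) = -5·2²·(6-2)²·(2+2·6)/(120·6·100000) = -7/112500 m
Superposition: y = Σ y_i = -61/1800000 m ≈ -0.000034 m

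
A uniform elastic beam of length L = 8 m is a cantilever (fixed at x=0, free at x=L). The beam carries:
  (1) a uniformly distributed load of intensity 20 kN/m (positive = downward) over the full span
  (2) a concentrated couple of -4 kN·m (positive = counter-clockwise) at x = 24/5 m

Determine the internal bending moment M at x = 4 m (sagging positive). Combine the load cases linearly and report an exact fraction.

M(4) = -164 kN·m

Load 1 — uniform load w=20 kN/m over full span:
  M_1 = -w(L-x)²/2 = -20·(8-4)²/2 = -160 kN·m
Load 2 — applied couple M₀=-4 kN·m at a=24/5 m (b=L-a=16/5):
  M_2 = M₀  [x≤a] = (-4) = -4 kN·m
Superposition: M = Σ M_i = -164 kN·m ≈ -164.000000 kN·m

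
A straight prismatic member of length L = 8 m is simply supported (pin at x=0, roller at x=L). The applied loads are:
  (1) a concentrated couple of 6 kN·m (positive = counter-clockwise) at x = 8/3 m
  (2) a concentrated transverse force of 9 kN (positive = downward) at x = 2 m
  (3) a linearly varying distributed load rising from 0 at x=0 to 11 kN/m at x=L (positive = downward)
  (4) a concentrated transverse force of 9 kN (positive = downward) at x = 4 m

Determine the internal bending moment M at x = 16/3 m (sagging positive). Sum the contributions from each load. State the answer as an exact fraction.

Load 1 — applied couple M₀=6 kN·m at a=8/3 m (b=L-a=16/3):
  M_1 = M₀x/L - M₀  [x>a] = 6·(16/3)/8 - 6 = -2 kN·m
Load 2 — point force P=9 kN at a=2 m (b=L-a=6):
  M_2 = Pa(L-x)/L  [x>a] = 9·2·(8-(16/3))/8 = 6 kN·m
Load 3 — triangular load w₀=11 kN/m (0→w₀ over full span):
  M_3 = w₀Lx/6 - w₀x³/(6L) = 11·8·(16/3)/6 - 11·(16/3)³/(6·8) = 3520/81 kN·m
Load 4 — point force P=9 kN at a=4 m (b=L-a=4):
  M_4 = Pa(L-x)/L  [x>a] = 9·4·(8-(16/3))/8 = 12 kN·m
Superposition: M = Σ M_i = 4816/81 kN·m ≈ 59.456790 kN·m

M(16/3) = 4816/81 kN·m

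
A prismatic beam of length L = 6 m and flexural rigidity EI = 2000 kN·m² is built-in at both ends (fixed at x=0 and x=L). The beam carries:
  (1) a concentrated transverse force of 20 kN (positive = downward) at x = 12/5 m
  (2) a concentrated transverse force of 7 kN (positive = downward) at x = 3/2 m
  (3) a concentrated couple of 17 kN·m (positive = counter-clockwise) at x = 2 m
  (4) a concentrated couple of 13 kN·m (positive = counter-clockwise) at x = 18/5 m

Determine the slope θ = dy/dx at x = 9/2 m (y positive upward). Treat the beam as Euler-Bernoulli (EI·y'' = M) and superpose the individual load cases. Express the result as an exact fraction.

Load 1 — point force P=20 kN at a=12/5 m (b=L-a=18/5):
  θ_1 = Pa²(L-x)(2bL-(3b+a)(L-x))/(2L³EI)  [x>a] = 20·(12/5)²·(6-(9/2))·(2·(18/5)·6-(3·(18/5)+(12/5))·(6-(9/2)))/(2·6³·2000) = 117/25000 rad
Load 2 — point force P=7 kN at a=3/2 m (b=L-a=9/2):
  θ_2 = Pa²(L-x)(2bL-(3b+a)(L-x))/(2L³EI)  [x>a] = 7·(3/2)²·(6-(9/2))·(2·(9/2)·6-(3·(9/2)+(3/2))·(6-(9/2)))/(2·6³·2000) = 441/512000 rad
Load 3 — applied couple M₀=17 kN·m at a=2 m (b=L-a=4):
  θ_3 = (R_Ax²/2 - M_Ax - M₀(x-a))/EI  [x>a] with R_A=34/9, M_A=0 = ((34/9)·(9/2)²/2 - 0·(9/2) - 17·((9/2)-2))/2000 = -17/8000 rad
Load 4 — applied couple M₀=13 kN·m at a=18/5 m (b=L-a=12/5):
  θ_4 = (R_Ax²/2 - M_Ax - M₀(x-a))/EI  [x>a] with R_A=78/25, M_A=104/25 = ((78/25)·(9/2)²/2 - (104/25)·(9/2) - 13·((9/2)-(18/5)))/2000 = 117/200000 rad
Superposition: θ = Σ θ_i = 51217/12800000 rad ≈ 0.004001 rad

θ(9/2) = 51217/12800000 rad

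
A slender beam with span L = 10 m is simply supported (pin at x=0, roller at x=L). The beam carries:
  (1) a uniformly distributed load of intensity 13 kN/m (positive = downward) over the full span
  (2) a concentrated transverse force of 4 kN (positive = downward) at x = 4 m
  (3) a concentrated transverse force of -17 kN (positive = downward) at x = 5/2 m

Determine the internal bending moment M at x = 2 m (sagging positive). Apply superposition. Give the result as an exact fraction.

M(2) = 833/10 kN·m

Load 1 — uniform load w=13 kN/m over full span:
  M_1 = wx(L-x)/2 = 13·2·(10-2)/2 = 104 kN·m
Load 2 — point force P=4 kN at a=4 m (b=L-a=6):
  M_2 = Pbx/L  [x≤a] = 4·6·2/10 = 24/5 kN·m
Load 3 — point force P=-17 kN at a=5/2 m (b=L-a=15/2):
  M_3 = Pbx/L  [x≤a] = (-17)·(15/2)·2/10 = -51/2 kN·m
Superposition: M = Σ M_i = 833/10 kN·m ≈ 83.300000 kN·m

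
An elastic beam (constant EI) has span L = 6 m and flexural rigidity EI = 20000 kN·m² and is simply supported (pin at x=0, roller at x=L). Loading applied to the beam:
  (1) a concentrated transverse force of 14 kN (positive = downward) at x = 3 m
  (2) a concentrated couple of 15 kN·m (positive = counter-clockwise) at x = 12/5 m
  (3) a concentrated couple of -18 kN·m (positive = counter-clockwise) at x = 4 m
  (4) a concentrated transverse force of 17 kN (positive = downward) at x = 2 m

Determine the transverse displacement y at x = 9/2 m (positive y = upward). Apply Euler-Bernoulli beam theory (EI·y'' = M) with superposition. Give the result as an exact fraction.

Load 1 — point force P=14 kN at a=3 m (b=L-a=3):
  y_1 = -Pa(L-x)(2Lx-a²-x²)/(6LEI)  [x>a] = -14·3·(6-(9/2))·(2·6·(9/2)-3²-(9/2)²)/(6·6·20000) = -693/320000 m
Load 2 — applied couple M₀=15 kN·m at a=12/5 m (b=L-a=18/5):
  y_2 = (M₀x³/(6L)-M₀(x-a)²/2+C₁x)/EI  [x>a] with C₁=M₀(3b²-L²)/(6L)=6/5 = (15·(9/2)³/(6·6)-15·((9/2)-(12/5))²/2+(6/5)·(9/2))/20000 = 1647/3200000 m
Load 3 — applied couple M₀=-18 kN·m at a=4 m (b=L-a=2):
  y_3 = (M₀x³/(6L)-M₀(x-a)²/2+C₁x)/EI  [x>a] with C₁=M₀(3b²-L²)/(6L)=12 = ((-18)·(9/2)³/(6·6)-(-18)·((9/2)-4)²/2+12·(9/2))/20000 = 171/320000 m
Load 4 — point force P=17 kN at a=2 m (b=L-a=4):
  y_4 = -Pa(L-x)(2Lx-a²-x²)/(6LEI)  [x>a] = -17·2·(6-(9/2))·(2·6·(9/2)-2²-(9/2)²)/(6·6·20000) = -2023/960000 m
Superposition: y = Σ y_i = -30949/9600000 m ≈ -0.003224 m

y(9/2) = -30949/9600000 m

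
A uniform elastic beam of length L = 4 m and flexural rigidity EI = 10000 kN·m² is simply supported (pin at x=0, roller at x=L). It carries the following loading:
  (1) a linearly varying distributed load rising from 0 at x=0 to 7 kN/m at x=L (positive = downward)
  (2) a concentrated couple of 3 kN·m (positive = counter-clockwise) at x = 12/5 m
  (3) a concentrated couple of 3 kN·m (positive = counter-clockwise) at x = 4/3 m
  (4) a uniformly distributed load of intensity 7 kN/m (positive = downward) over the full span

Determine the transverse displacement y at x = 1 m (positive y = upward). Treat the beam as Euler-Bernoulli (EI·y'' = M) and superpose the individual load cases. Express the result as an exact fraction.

y(1) = -19757/8000000 m

Load 1 — triangular load w₀=7 kN/m (0→w₀ over full span):
  y_1 = -w₀x(7L⁴-10L²x²+3x⁴)/(360LEI) = -7·1·(7·4⁴-10·4²·1²+3·1⁴)/(360·4·10000) = -763/960000 m
Load 2 — applied couple M₀=3 kN·m at a=12/5 m (b=L-a=8/5):
  y_2 = (M₀x³/(6L)+C₁x)/EI  [x≤a] with C₁=M₀(3b²-L²)/(6L)=-26/25 = (3·1³/(6·4)+(-26/25)·1)/10000 = -183/2000000 m
Load 3 — applied couple M₀=3 kN·m at a=4/3 m (b=L-a=8/3):
  y_3 = (M₀x³/(6L)+C₁x)/EI  [x≤a] with C₁=M₀(3b²-L²)/(6L)=2/3 = (3·1³/(6·4)+(2/3)·1)/10000 = 19/240000 m
Load 4 — uniform load w=7 kN/m over full span:
  y_4 = -wx(L³-2Lx²+x³)/(24EI) = -7·1·(4³-2·4·1²+1³)/(24·10000) = -133/80000 m
Superposition: y = Σ y_i = -19757/8000000 m ≈ -0.002470 m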